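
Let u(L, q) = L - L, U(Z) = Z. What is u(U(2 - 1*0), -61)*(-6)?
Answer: 0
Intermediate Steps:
u(L, q) = 0
u(U(2 - 1*0), -61)*(-6) = 0*(-6) = 0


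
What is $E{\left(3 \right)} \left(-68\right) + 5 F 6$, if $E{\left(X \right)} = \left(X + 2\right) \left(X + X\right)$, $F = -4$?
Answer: $-2160$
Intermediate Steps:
$E{\left(X \right)} = 2 X \left(2 + X\right)$ ($E{\left(X \right)} = \left(2 + X\right) 2 X = 2 X \left(2 + X\right)$)
$E{\left(3 \right)} \left(-68\right) + 5 F 6 = 2 \cdot 3 \left(2 + 3\right) \left(-68\right) + 5 \left(-4\right) 6 = 2 \cdot 3 \cdot 5 \left(-68\right) - 120 = 30 \left(-68\right) - 120 = -2040 - 120 = -2160$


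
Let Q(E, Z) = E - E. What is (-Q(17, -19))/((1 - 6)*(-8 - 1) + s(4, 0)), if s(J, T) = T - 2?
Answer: 0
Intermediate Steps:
Q(E, Z) = 0
s(J, T) = -2 + T
(-Q(17, -19))/((1 - 6)*(-8 - 1) + s(4, 0)) = (-1*0)/((1 - 6)*(-8 - 1) + (-2 + 0)) = 0/(-5*(-9) - 2) = 0/(45 - 2) = 0/43 = (1/43)*0 = 0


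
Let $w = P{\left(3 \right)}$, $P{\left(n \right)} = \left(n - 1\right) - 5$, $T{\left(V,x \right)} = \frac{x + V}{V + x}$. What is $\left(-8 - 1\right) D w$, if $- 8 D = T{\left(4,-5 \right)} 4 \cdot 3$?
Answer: $- \frac{81}{2} \approx -40.5$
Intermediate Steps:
$T{\left(V,x \right)} = 1$ ($T{\left(V,x \right)} = \frac{V + x}{V + x} = 1$)
$P{\left(n \right)} = -6 + n$ ($P{\left(n \right)} = \left(-1 + n\right) - 5 = -6 + n$)
$w = -3$ ($w = -6 + 3 = -3$)
$D = - \frac{3}{2}$ ($D = - \frac{1 \cdot 4 \cdot 3}{8} = - \frac{4 \cdot 3}{8} = \left(- \frac{1}{8}\right) 12 = - \frac{3}{2} \approx -1.5$)
$\left(-8 - 1\right) D w = \left(-8 - 1\right) \left(- \frac{3}{2}\right) \left(-3\right) = \left(-9\right) \left(- \frac{3}{2}\right) \left(-3\right) = \frac{27}{2} \left(-3\right) = - \frac{81}{2}$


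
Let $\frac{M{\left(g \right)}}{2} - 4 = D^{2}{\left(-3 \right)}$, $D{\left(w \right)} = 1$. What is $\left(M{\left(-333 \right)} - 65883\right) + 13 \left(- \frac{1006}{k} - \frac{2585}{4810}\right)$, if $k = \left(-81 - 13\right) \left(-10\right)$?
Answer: $- \frac{572947454}{8695} \approx -65894.0$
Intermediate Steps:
$k = 940$ ($k = \left(-94\right) \left(-10\right) = 940$)
$M{\left(g \right)} = 10$ ($M{\left(g \right)} = 8 + 2 \cdot 1^{2} = 8 + 2 \cdot 1 = 8 + 2 = 10$)
$\left(M{\left(-333 \right)} - 65883\right) + 13 \left(- \frac{1006}{k} - \frac{2585}{4810}\right) = \left(10 - 65883\right) + 13 \left(- \frac{1006}{940} - \frac{2585}{4810}\right) = -65873 + 13 \left(\left(-1006\right) \frac{1}{940} - \frac{517}{962}\right) = -65873 + 13 \left(- \frac{503}{470} - \frac{517}{962}\right) = -65873 + 13 \left(- \frac{181719}{113035}\right) = -65873 - \frac{181719}{8695} = - \frac{572947454}{8695}$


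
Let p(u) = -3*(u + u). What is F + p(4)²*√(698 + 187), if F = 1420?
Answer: 1420 + 576*√885 ≈ 18555.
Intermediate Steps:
p(u) = -6*u
F + p(4)²*√(698 + 187) = 1420 + (-6*4)²*√(698 + 187) = 1420 + (-24)²*√885 = 1420 + 576*√885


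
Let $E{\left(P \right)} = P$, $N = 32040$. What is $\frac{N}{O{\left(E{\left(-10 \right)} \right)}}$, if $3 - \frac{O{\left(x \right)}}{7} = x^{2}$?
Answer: $- \frac{32040}{679} \approx -47.187$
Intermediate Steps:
$O{\left(x \right)} = 21 - 7 x^{2}$
$\frac{N}{O{\left(E{\left(-10 \right)} \right)}} = \frac{32040}{21 - 7 \left(-10\right)^{2}} = \frac{32040}{21 - 700} = \frac{32040}{-679} = 32040 \left(- \frac{1}{679}\right) = - \frac{32040}{679}$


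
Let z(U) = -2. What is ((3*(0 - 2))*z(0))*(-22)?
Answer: -264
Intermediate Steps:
((3*(0 - 2))*z(0))*(-22) = ((3*(0 - 2))*(-2))*(-22) = ((3*(-2))*(-2))*(-22) = -6*(-2)*(-22) = 12*(-22) = -264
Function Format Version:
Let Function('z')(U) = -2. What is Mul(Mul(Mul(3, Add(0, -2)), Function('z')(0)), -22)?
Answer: -264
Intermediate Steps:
Mul(Mul(Mul(3, Add(0, -2)), Function('z')(0)), -22) = Mul(Mul(Mul(3, Add(0, -2)), -2), -22) = Mul(Mul(Mul(3, -2), -2), -22) = Mul(Mul(-6, -2), -22) = Mul(12, -22) = -264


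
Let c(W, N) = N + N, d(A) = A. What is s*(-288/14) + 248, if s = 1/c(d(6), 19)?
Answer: 32912/133 ≈ 247.46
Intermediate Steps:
c(W, N) = 2*N
s = 1/38 (s = 1/(2*19) = 1/38 ≈ 0.026316)
s*(-288/14) + 248 = (-288/14)/38 + 248 = (-288*1/14)/38 + 248 = (1/38)*(-144/7) + 248 = -72/133 + 248 = 32912/133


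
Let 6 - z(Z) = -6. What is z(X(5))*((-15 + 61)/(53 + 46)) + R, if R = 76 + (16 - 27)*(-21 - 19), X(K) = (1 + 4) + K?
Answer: 17212/33 ≈ 521.58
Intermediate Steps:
X(K) = 5 + K
z(Z) = 12 (z(Z) = 6 - 1*(-6) = 6 + 6 = 12)
R = 516 (R = 76 - 11*(-40) = 76 + 440 = 516)
z(X(5))*((-15 + 61)/(53 + 46)) + R = 12*((-15 + 61)/(53 + 46)) + 516 = 12*(46/99) + 516 = 184/33 + 516 = 17212/33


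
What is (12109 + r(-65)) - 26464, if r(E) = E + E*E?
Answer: -10195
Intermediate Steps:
r(E) = E + E**2
(12109 + r(-65)) - 26464 = (12109 - 65*(1 - 65)) - 26464 = (12109 - 65*(-64)) - 26464 = (12109 + 4160) - 26464 = 16269 - 26464 = -10195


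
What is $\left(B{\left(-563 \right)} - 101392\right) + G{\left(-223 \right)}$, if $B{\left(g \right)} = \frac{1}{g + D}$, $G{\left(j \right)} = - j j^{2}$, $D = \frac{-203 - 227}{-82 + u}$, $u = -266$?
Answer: $\frac{1074061141551}{97747} \approx 1.0988 \cdot 10^{7}$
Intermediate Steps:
$D = \frac{215}{174}$ ($D = \frac{-203 - 227}{-82 - 266} = - \frac{430}{-348} = \left(-430\right) \left(- \frac{1}{348}\right) = \frac{215}{174} \approx 1.2356$)
$G{\left(j \right)} = - j^{3}$
$B{\left(g \right)} = \frac{1}{\frac{215}{174} + g}$ ($B{\left(g \right)} = \frac{1}{g + \frac{215}{174}} = \frac{1}{\frac{215}{174} + g}$)
$\left(B{\left(-563 \right)} - 101392\right) + G{\left(-223 \right)} = \left(\frac{174}{215 + 174 \left(-563\right)} - 101392\right) - \left(-223\right)^{3} = \left(\frac{174}{215 - 97962} - 101392\right) - -11089567 = \left(\frac{174}{-97747} - 101392\right) + 11089567 = \left(174 \left(- \frac{1}{97747}\right) - 101392\right) + 11089567 = \left(- \frac{174}{97747} - 101392\right) + 11089567 = - \frac{9910763998}{97747} + 11089567 = \frac{1074061141551}{97747}$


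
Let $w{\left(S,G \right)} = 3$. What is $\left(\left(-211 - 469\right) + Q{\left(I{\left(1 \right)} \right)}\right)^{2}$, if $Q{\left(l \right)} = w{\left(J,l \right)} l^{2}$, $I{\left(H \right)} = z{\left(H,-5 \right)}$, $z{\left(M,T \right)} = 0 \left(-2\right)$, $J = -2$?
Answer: $462400$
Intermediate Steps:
$z{\left(M,T \right)} = 0$
$I{\left(H \right)} = 0$
$Q{\left(l \right)} = 3 l^{2}$
$\left(\left(-211 - 469\right) + Q{\left(I{\left(1 \right)} \right)}\right)^{2} = \left(\left(-211 - 469\right) + 3 \cdot 0^{2}\right)^{2} = \left(\left(-211 - 469\right) + 3 \cdot 0\right)^{2} = \left(-680 + 0\right)^{2} = \left(-680\right)^{2} = 462400$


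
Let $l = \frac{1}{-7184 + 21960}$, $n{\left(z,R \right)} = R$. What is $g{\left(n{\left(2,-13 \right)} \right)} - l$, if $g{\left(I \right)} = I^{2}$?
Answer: $\frac{2497143}{14776} \approx 169.0$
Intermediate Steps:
$l = \frac{1}{14776} \approx 6.7677 \cdot 10^{-5}$
$g{\left(n{\left(2,-13 \right)} \right)} - l = \left(-13\right)^{2} - \frac{1}{14776} = 169 - \frac{1}{14776} = \frac{2497143}{14776}$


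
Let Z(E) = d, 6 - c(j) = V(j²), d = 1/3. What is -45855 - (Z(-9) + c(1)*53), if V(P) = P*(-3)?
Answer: -138997/3 ≈ -46332.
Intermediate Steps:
d = ⅓ (d = 1*(⅓) = ⅓ ≈ 0.33333)
V(P) = -3*P
c(j) = 6 + 3*j² (c(j) = 6 - (-3)*j² = 6 + 3*j²)
Z(E) = ⅓
-45855 - (Z(-9) + c(1)*53) = -45855 - (⅓ + (6 + 3*1²)*53) = -45855 - (⅓ + (6 + 3*1)*53) = -45855 - (⅓ + (6 + 3)*53) = -45855 - (⅓ + 9*53) = -45855 - (⅓ + 477) = -45855 - 1*1432/3 = -45855 - 1432/3 = -138997/3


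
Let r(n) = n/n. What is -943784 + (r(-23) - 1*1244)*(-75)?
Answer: -850559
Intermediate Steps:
r(n) = 1
-943784 + (r(-23) - 1*1244)*(-75) = -943784 + (1 - 1*1244)*(-75) = -943784 + (1 - 1244)*(-75) = -943784 - 1243*(-75) = -943784 + 93225 = -850559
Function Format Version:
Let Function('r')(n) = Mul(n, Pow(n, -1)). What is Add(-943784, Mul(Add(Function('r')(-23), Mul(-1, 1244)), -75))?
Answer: -850559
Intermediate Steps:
Function('r')(n) = 1
Add(-943784, Mul(Add(Function('r')(-23), Mul(-1, 1244)), -75)) = Add(-943784, Mul(Add(1, Mul(-1, 1244)), -75)) = Add(-943784, Mul(Add(1, -1244), -75)) = Add(-943784, Mul(-1243, -75)) = Add(-943784, 93225) = -850559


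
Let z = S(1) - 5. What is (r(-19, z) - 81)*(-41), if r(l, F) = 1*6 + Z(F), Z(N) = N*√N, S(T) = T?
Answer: 3075 + 328*I ≈ 3075.0 + 328.0*I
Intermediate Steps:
Z(N) = N^(3/2)
z = -4 (z = 1 - 5 = -4)
r(l, F) = 6 + F^(3/2) (r(l, F) = 1*6 + F^(3/2) = 6 + F^(3/2))
(r(-19, z) - 81)*(-41) = ((6 + (-4)^(3/2)) - 81)*(-41) = ((6 - 8*I) - 81)*(-41) = (-75 - 8*I)*(-41) = 3075 + 328*I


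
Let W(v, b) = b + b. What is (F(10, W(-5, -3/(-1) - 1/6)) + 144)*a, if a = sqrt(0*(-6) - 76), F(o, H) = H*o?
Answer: 1204*I*sqrt(19)/3 ≈ 1749.4*I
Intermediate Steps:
W(v, b) = 2*b
a = 2*I*sqrt(19) (a = sqrt(0 - 76) = sqrt(-76) = 2*I*sqrt(19) ≈ 8.7178*I)
(F(10, W(-5, -3/(-1) - 1/6)) + 144)*a = ((2*(-3/(-1) - 1/6))*10 + 144)*(2*I*sqrt(19)) = ((2*(-3*(-1) - 1*1/6))*10 + 144)*(2*I*sqrt(19)) = ((2*(3 - 1/6))*10 + 144)*(2*I*sqrt(19)) = ((2*(17/6))*10 + 144)*(2*I*sqrt(19)) = ((17/3)*10 + 144)*(2*I*sqrt(19)) = (170/3 + 144)*(2*I*sqrt(19)) = 602*(2*I*sqrt(19))/3 = 1204*I*sqrt(19)/3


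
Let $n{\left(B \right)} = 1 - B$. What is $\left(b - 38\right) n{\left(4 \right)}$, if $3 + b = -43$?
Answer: $252$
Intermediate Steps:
$b = -46$ ($b = -3 - 43 = -46$)
$\left(b - 38\right) n{\left(4 \right)} = \left(-46 - 38\right) \left(1 - 4\right) = - 84 \left(1 - 4\right) = \left(-84\right) \left(-3\right) = 252$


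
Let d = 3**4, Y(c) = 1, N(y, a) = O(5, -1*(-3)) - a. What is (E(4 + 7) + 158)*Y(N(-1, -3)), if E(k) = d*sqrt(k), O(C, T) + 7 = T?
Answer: 158 + 81*sqrt(11) ≈ 426.65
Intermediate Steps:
O(C, T) = -7 + T
N(y, a) = -4 - a (N(y, a) = (-7 - 1*(-3)) - a = (-7 + 3) - a = -4 - a)
d = 81
E(k) = 81*sqrt(k)
(E(4 + 7) + 158)*Y(N(-1, -3)) = (81*sqrt(4 + 7) + 158)*1 = (81*sqrt(11) + 158)*1 = (158 + 81*sqrt(11))*1 = 158 + 81*sqrt(11)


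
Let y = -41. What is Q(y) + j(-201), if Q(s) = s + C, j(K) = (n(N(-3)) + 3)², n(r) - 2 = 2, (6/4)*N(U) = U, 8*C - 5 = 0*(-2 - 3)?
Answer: 69/8 ≈ 8.6250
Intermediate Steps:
C = 5/8 (C = 5/8 + (0*(-2 - 3))/8 = 5/8 + (0*(-5))/8 = 5/8 + (⅛)*0 = 5/8 + 0 = 5/8 ≈ 0.62500)
N(U) = 2*U/3
n(r) = 4 (n(r) = 2 + 2 = 4)
j(K) = 49 (j(K) = (4 + 3)² = 7² = 49)
Q(s) = 5/8 + s (Q(s) = s + 5/8 = 5/8 + s)
Q(y) + j(-201) = (5/8 - 41) + 49 = -323/8 + 49 = 69/8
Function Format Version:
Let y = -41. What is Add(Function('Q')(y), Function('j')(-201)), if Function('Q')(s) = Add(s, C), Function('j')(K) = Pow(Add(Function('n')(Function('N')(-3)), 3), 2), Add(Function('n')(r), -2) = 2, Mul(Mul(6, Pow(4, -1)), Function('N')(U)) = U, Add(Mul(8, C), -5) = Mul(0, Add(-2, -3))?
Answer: Rational(69, 8) ≈ 8.6250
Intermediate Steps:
C = Rational(5, 8) (C = Add(Rational(5, 8), Mul(Rational(1, 8), Mul(0, Add(-2, -3)))) = Add(Rational(5, 8), Mul(Rational(1, 8), Mul(0, -5))) = Add(Rational(5, 8), Mul(Rational(1, 8), 0)) = Add(Rational(5, 8), 0) = Rational(5, 8) ≈ 0.62500)
Function('N')(U) = Mul(Rational(2, 3), U)
Function('n')(r) = 4 (Function('n')(r) = Add(2, 2) = 4)
Function('j')(K) = 49 (Function('j')(K) = Pow(Add(4, 3), 2) = Pow(7, 2) = 49)
Function('Q')(s) = Add(Rational(5, 8), s) (Function('Q')(s) = Add(s, Rational(5, 8)) = Add(Rational(5, 8), s))
Add(Function('Q')(y), Function('j')(-201)) = Add(Add(Rational(5, 8), -41), 49) = Add(Rational(-323, 8), 49) = Rational(69, 8)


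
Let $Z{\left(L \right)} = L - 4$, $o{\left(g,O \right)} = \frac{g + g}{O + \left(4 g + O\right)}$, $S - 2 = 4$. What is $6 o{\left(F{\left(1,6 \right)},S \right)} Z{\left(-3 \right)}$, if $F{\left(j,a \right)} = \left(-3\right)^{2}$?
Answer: $- \frac{63}{4} \approx -15.75$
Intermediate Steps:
$S = 6$ ($S = 2 + 4 = 6$)
$F{\left(j,a \right)} = 9$
$o{\left(g,O \right)} = \frac{2 g}{2 O + 4 g}$ ($o{\left(g,O \right)} = \frac{2 g}{O + \left(O + 4 g\right)} = \frac{2 g}{2 O + 4 g}$)
$Z{\left(L \right)} = -4 + L$
$6 o{\left(F{\left(1,6 \right)},S \right)} Z{\left(-3 \right)} = 6 \frac{9}{6 + 2 \cdot 9} \left(-4 - 3\right) = 6 \frac{9}{6 + 18} \left(-7\right) = 6 \cdot \frac{9}{24} \left(-7\right) = 6 \cdot 9 \cdot \frac{1}{24} \left(-7\right) = 6 \cdot \frac{3}{8} \left(-7\right) = \frac{9}{4} \left(-7\right) = - \frac{63}{4}$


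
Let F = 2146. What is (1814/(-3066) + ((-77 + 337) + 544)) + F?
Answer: 4521443/1533 ≈ 2949.4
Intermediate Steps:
(1814/(-3066) + ((-77 + 337) + 544)) + F = (1814/(-3066) + ((-77 + 337) + 544)) + 2146 = (1814*(-1/3066) + (260 + 544)) + 2146 = (-907/1533 + 804) + 2146 = 1231625/1533 + 2146 = 4521443/1533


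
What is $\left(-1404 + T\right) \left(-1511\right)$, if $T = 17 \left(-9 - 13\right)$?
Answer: $2686558$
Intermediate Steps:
$T = -374$ ($T = 17 \left(-22\right) = -374$)
$\left(-1404 + T\right) \left(-1511\right) = \left(-1404 - 374\right) \left(-1511\right) = \left(-1778\right) \left(-1511\right) = 2686558$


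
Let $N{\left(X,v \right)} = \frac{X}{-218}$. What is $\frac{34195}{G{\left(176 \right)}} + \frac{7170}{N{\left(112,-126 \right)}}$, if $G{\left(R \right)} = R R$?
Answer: $- \frac{3025844795}{216832} \approx -13955.0$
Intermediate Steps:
$G{\left(R \right)} = R^{2}$
$N{\left(X,v \right)} = - \frac{X}{218}$ ($N{\left(X,v \right)} = X \left(- \frac{1}{218}\right) = - \frac{X}{218}$)
$\frac{34195}{G{\left(176 \right)}} + \frac{7170}{N{\left(112,-126 \right)}} = \frac{34195}{176^{2}} + \frac{7170}{\left(- \frac{1}{218}\right) 112} = \frac{34195}{30976} + \frac{7170}{- \frac{56}{109}} = 34195 \cdot \frac{1}{30976} + 7170 \left(- \frac{109}{56}\right) = \frac{34195}{30976} - \frac{390765}{28} = - \frac{3025844795}{216832}$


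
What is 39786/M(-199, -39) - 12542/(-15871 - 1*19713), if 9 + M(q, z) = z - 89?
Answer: -707013385/2437504 ≈ -290.06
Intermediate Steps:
M(q, z) = -98 + z (M(q, z) = -9 + (z - 89) = -9 + (-89 + z) = -98 + z)
39786/M(-199, -39) - 12542/(-15871 - 1*19713) = 39786/(-98 - 39) - 12542/(-15871 - 1*19713) = 39786/(-137) - 12542/(-15871 - 19713) = 39786*(-1/137) - 12542/(-35584) = -39786/137 - 12542*(-1/35584) = -39786/137 + 6271/17792 = -707013385/2437504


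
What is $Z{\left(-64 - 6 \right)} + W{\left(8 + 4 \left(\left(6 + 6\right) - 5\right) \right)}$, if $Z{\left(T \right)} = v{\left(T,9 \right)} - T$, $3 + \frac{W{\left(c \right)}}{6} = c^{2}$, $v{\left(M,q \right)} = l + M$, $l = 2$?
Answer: $7760$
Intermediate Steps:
$v{\left(M,q \right)} = 2 + M$
$W{\left(c \right)} = -18 + 6 c^{2}$
$Z{\left(T \right)} = 2$ ($Z{\left(T \right)} = \left(2 + T\right) - T = 2$)
$Z{\left(-64 - 6 \right)} + W{\left(8 + 4 \left(\left(6 + 6\right) - 5\right) \right)} = 2 - \left(18 - 6 \left(8 + 4 \left(\left(6 + 6\right) - 5\right)\right)^{2}\right) = 2 - \left(18 - 6 \left(8 + 4 \left(12 - 5\right)\right)^{2}\right) = 2 - \left(18 - 6 \left(8 + 4 \cdot 7\right)^{2}\right) = 2 - \left(18 - 6 \left(8 + 28\right)^{2}\right) = 2 - \left(18 - 6 \cdot 36^{2}\right) = 2 + \left(-18 + 6 \cdot 1296\right) = 2 + \left(-18 + 7776\right) = 2 + 7758 = 7760$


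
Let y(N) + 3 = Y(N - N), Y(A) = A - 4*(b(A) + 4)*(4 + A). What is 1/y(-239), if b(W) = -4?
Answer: -⅓ ≈ -0.33333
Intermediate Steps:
Y(A) = A (Y(A) = A - 4*(-4 + 4)*(4 + A) = A - 0*(4 + A) = A - 4*0 = A + 0 = A)
y(N) = -3 (y(N) = -3 + (N - N) = -3 + 0 = -3)
1/y(-239) = 1/(-3) = -⅓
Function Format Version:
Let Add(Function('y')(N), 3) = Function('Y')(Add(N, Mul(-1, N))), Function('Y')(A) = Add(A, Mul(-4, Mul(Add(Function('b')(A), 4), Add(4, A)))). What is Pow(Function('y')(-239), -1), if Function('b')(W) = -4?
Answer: Rational(-1, 3) ≈ -0.33333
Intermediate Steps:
Function('Y')(A) = A (Function('Y')(A) = Add(A, Mul(-4, Mul(Add(-4, 4), Add(4, A)))) = Add(A, Mul(-4, Mul(0, Add(4, A)))) = Add(A, Mul(-4, 0)) = Add(A, 0) = A)
Function('y')(N) = -3 (Function('y')(N) = Add(-3, Add(N, Mul(-1, N))) = Add(-3, 0) = -3)
Pow(Function('y')(-239), -1) = Pow(-3, -1) = Rational(-1, 3)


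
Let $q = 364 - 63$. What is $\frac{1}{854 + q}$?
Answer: $\frac{1}{1155} \approx 0.0008658$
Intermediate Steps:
$q = 301$ ($q = 364 - 63 = 301$)
$\frac{1}{854 + q} = \frac{1}{854 + 301} = \frac{1}{1155}$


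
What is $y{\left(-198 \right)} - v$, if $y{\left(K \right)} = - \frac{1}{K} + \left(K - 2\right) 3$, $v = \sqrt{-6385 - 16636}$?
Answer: $- \frac{118799}{198} - i \sqrt{23021} \approx -600.0 - 151.73 i$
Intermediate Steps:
$v = i \sqrt{23021}$ ($v = \sqrt{-23021} = i \sqrt{23021} \approx 151.73 i$)
$y{\left(K \right)} = -6 - \frac{1}{K} + 3 K$ ($y{\left(K \right)} = - \frac{1}{K} + \left(K - 2\right) 3 = - \frac{1}{K} + \left(-2 + K\right) 3 = - \frac{1}{K} + \left(-6 + 3 K\right) = -6 - \frac{1}{K} + 3 K$)
$y{\left(-198 \right)} - v = \left(-6 - \frac{1}{-198} + 3 \left(-198\right)\right) - i \sqrt{23021} = \left(-6 - - \frac{1}{198} - 594\right) - i \sqrt{23021} = \left(-6 + \frac{1}{198} - 594\right) - i \sqrt{23021} = - \frac{118799}{198} - i \sqrt{23021}$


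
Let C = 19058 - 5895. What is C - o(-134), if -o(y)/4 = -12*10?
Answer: 12683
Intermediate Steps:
o(y) = 480 (o(y) = -(-48)*10 = -4*(-120) = 480)
C = 13163
C - o(-134) = 13163 - 1*480 = 13163 - 480 = 12683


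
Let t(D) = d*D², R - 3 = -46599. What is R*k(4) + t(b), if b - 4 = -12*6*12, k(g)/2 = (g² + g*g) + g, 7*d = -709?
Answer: -547860784/7 ≈ -7.8266e+7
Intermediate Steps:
R = -46596 (R = 3 - 46599 = -46596)
d = -709/7 (d = (⅐)*(-709) = -709/7 ≈ -101.29)
k(g) = 2*g + 4*g² (k(g) = 2*((g² + g*g) + g) = 2*((g² + g²) + g) = 2*(2*g² + g) = 2*(g + 2*g²) = 2*g + 4*g²)
b = -860 (b = 4 - 12*6*12 = 4 - 72*12 = 4 - 864 = -860)
t(D) = -709*D²/7
R*k(4) + t(b) = -93192*4*(1 + 2*4) - 709/7*(-860)² = -93192*4*(1 + 8) - 709/7*739600 = -93192*4*9 - 524376400/7 = -46596*72 - 524376400/7 = -3354912 - 524376400/7 = -547860784/7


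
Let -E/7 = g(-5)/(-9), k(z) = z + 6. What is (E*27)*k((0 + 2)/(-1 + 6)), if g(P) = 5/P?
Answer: -672/5 ≈ -134.40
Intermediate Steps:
k(z) = 6 + z
E = -7/9 (E = -7*5/(-5)/(-9) = -7*5*(-⅕)*(-1)/9 = -(-7)*(-1)/9 = -7*⅑ = -7/9 ≈ -0.77778)
(E*27)*k((0 + 2)/(-1 + 6)) = (-7/9*27)*(6 + (0 + 2)/(-1 + 6)) = -21*(6 + 2/5) = -21*(6 + 2*(⅕)) = -21*(6 + ⅖) = -21*32/5 = -672/5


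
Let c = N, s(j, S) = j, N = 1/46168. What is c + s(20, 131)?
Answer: 923361/46168 ≈ 20.000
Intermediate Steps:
N = 1/46168 ≈ 2.1660e-5
c = 1/46168 ≈ 2.1660e-5
c + s(20, 131) = 1/46168 + 20 = 923361/46168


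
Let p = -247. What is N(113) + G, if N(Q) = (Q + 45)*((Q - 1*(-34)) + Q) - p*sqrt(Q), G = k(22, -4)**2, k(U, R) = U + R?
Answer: 41404 + 247*sqrt(113) ≈ 44030.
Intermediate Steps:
k(U, R) = R + U
G = 324 (G = (-4 + 22)**2 = 18**2 = 324)
N(Q) = 247*sqrt(Q) + (34 + 2*Q)*(45 + Q) (N(Q) = (Q + 45)*((Q - 1*(-34)) + Q) - (-247)*sqrt(Q) = (45 + Q)*((Q + 34) + Q) + 247*sqrt(Q) = (45 + Q)*((34 + Q) + Q) + 247*sqrt(Q) = (45 + Q)*(34 + 2*Q) + 247*sqrt(Q) = (34 + 2*Q)*(45 + Q) + 247*sqrt(Q) = 247*sqrt(Q) + (34 + 2*Q)*(45 + Q))
N(113) + G = (1530 + 2*113**2 + 124*113 + 247*sqrt(113)) + 324 = (1530 + 2*12769 + 14012 + 247*sqrt(113)) + 324 = (1530 + 25538 + 14012 + 247*sqrt(113)) + 324 = (41080 + 247*sqrt(113)) + 324 = 41404 + 247*sqrt(113)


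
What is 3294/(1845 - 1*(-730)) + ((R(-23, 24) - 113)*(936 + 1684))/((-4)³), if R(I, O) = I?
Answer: 28679213/5150 ≈ 5568.8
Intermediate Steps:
3294/(1845 - 1*(-730)) + ((R(-23, 24) - 113)*(936 + 1684))/((-4)³) = 3294/(1845 - 1*(-730)) + ((-23 - 113)*(936 + 1684))/((-4)³) = 3294/(1845 + 730) - 136*2620/(-64) = 3294/2575 - 356320*(-1/64) = 3294*(1/2575) + 11135/2 = 3294/2575 + 11135/2 = 28679213/5150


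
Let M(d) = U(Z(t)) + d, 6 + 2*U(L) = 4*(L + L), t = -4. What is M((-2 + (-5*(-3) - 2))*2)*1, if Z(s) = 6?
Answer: 43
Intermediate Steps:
U(L) = -3 + 4*L (U(L) = -3 + (4*(L + L))/2 = -3 + (4*(2*L))/2 = -3 + (8*L)/2 = -3 + 4*L)
M(d) = 21 + d (M(d) = (-3 + 4*6) + d = (-3 + 24) + d = 21 + d)
M((-2 + (-5*(-3) - 2))*2)*1 = (21 + (-2 + (-5*(-3) - 2))*2)*1 = (21 + (-2 + (15 - 2))*2)*1 = (21 + (-2 + 13)*2)*1 = (21 + 11*2)*1 = (21 + 22)*1 = 43*1 = 43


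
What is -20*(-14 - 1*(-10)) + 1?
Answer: 81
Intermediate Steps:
-20*(-14 - 1*(-10)) + 1 = -20*(-14 + 10) + 1 = -20*(-4) + 1 = 80 + 1 = 81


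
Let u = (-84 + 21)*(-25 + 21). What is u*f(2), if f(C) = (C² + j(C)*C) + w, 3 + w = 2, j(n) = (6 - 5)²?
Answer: 1260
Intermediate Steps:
j(n) = 1 (j(n) = 1² = 1)
w = -1 (w = -3 + 2 = -1)
f(C) = -1 + C + C² (f(C) = (C² + 1*C) - 1 = (C² + C) - 1 = (C + C²) - 1 = -1 + C + C²)
u = 252 (u = -63*(-4) = 252)
u*f(2) = 252*(-1 + 2 + 2²) = 252*(-1 + 2 + 4) = 252*5 = 1260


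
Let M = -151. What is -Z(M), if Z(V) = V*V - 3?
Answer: -22798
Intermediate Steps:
Z(V) = -3 + V**2 (Z(V) = V**2 - 3 = -3 + V**2)
-Z(M) = -(-3 + (-151)**2) = -(-3 + 22801) = -1*22798 = -22798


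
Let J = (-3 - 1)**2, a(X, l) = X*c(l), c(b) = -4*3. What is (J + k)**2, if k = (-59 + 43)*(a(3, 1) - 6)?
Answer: 473344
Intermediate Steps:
c(b) = -12
a(X, l) = -12*X (a(X, l) = X*(-12) = -12*X)
k = 672 (k = (-59 + 43)*(-12*3 - 6) = -16*(-36 - 6) = -16*(-42) = 672)
J = 16 (J = (-4)**2 = 16)
(J + k)**2 = (16 + 672)**2 = 688**2 = 473344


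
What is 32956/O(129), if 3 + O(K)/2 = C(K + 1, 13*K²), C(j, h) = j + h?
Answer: 8239/108230 ≈ 0.076125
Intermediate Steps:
C(j, h) = h + j
O(K) = -4 + 2*K + 26*K² (O(K) = -6 + 2*(13*K² + (K + 1)) = -6 + 2*(13*K² + (1 + K)) = -6 + 2*(1 + K + 13*K²) = -6 + (2 + 2*K + 26*K²) = -4 + 2*K + 26*K²)
32956/O(129) = 32956/(-4 + 2*129 + 26*129²) = 32956/(-4 + 258 + 26*16641) = 32956/(-4 + 258 + 432666) = 32956/432920 = 32956*(1/432920) = 8239/108230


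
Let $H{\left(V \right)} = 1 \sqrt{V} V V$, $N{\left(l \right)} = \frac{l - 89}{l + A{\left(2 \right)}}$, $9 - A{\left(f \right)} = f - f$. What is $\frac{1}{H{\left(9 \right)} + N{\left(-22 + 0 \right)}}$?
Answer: $\frac{13}{3270} \approx 0.0039755$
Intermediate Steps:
$A{\left(f \right)} = 9$ ($A{\left(f \right)} = 9 - \left(f - f\right) = 9 - 0 = 9 + 0 = 9$)
$N{\left(l \right)} = \frac{-89 + l}{9 + l}$ ($N{\left(l \right)} = \frac{l - 89}{l + 9} = \frac{-89 + l}{9 + l}$)
$H{\left(V \right)} = V^{\frac{5}{2}}$ ($H{\left(V \right)} = \sqrt{V} V V = V^{\frac{3}{2}} V = V^{\frac{5}{2}}$)
$\frac{1}{H{\left(9 \right)} + N{\left(-22 + 0 \right)}} = \frac{1}{9^{\frac{5}{2}} + \frac{-89 + \left(-22 + 0\right)}{9 + \left(-22 + 0\right)}} = \frac{1}{243 + \frac{-89 - 22}{9 - 22}} = \frac{1}{243 + \frac{1}{-13} \left(-111\right)} = \frac{1}{243 - - \frac{111}{13}} = \frac{1}{243 + \frac{111}{13}} = \frac{1}{\frac{3270}{13}} = \frac{13}{3270}$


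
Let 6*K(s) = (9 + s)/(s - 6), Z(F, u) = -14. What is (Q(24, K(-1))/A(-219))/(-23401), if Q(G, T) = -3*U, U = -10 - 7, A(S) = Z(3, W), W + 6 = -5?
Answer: 51/327614 ≈ 0.00015567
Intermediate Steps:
W = -11 (W = -6 - 5 = -11)
A(S) = -14
U = -17
K(s) = (9 + s)/(6*(-6 + s)) (K(s) = ((9 + s)/(s - 6))/6 = ((9 + s)/(-6 + s))/6 = (9 + s)/(6*(-6 + s)))
Q(G, T) = 51 (Q(G, T) = -3*(-17) = 51)
(Q(24, K(-1))/A(-219))/(-23401) = (51/(-14))/(-23401) = (51*(-1/14))*(-1/23401) = -51/14*(-1/23401) = 51/327614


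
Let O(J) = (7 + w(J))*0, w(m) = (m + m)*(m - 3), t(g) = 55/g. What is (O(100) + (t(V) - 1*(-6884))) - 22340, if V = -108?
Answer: -1669303/108 ≈ -15457.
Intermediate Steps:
w(m) = 2*m*(-3 + m) (w(m) = (2*m)*(-3 + m) = 2*m*(-3 + m))
O(J) = 0 (O(J) = (7 + 2*J*(-3 + J))*0 = 0)
(O(100) + (t(V) - 1*(-6884))) - 22340 = (0 + (55/(-108) - 1*(-6884))) - 22340 = (0 + (55*(-1/108) + 6884)) - 22340 = (0 + (-55/108 + 6884)) - 22340 = (0 + 743417/108) - 22340 = 743417/108 - 22340 = -1669303/108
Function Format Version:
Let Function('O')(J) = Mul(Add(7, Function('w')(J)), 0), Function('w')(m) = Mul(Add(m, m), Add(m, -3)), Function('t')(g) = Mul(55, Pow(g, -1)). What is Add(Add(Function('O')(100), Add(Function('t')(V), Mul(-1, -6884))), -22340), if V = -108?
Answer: Rational(-1669303, 108) ≈ -15457.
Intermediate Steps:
Function('w')(m) = Mul(2, m, Add(-3, m)) (Function('w')(m) = Mul(Mul(2, m), Add(-3, m)) = Mul(2, m, Add(-3, m)))
Function('O')(J) = 0 (Function('O')(J) = Mul(Add(7, Mul(2, J, Add(-3, J))), 0) = 0)
Add(Add(Function('O')(100), Add(Function('t')(V), Mul(-1, -6884))), -22340) = Add(Add(0, Add(Mul(55, Pow(-108, -1)), Mul(-1, -6884))), -22340) = Add(Add(0, Add(Mul(55, Rational(-1, 108)), 6884)), -22340) = Add(Add(0, Add(Rational(-55, 108), 6884)), -22340) = Add(Add(0, Rational(743417, 108)), -22340) = Add(Rational(743417, 108), -22340) = Rational(-1669303, 108)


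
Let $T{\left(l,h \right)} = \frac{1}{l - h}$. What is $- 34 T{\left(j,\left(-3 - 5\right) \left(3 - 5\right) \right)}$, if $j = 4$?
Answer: $\frac{17}{6} \approx 2.8333$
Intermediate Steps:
$- 34 T{\left(j,\left(-3 - 5\right) \left(3 - 5\right) \right)} = - 34 \left(- \frac{1}{\left(-3 - 5\right) \left(3 - 5\right) - 4}\right) = - 34 \left(- \frac{1}{\left(-8\right) \left(-2\right) - 4}\right) = - 34 \left(- \frac{1}{16 - 4}\right) = - 34 \left(- \frac{1}{12}\right) = - 34 \left(\left(-1\right) \frac{1}{12}\right) = \left(-34\right) \left(- \frac{1}{12}\right) = \frac{17}{6}$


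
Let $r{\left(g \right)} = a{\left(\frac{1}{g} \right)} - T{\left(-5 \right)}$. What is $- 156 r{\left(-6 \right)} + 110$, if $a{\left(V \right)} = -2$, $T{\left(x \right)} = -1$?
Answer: $266$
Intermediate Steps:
$r{\left(g \right)} = -1$ ($r{\left(g \right)} = -2 - -1 = -2 + 1 = -1$)
$- 156 r{\left(-6 \right)} + 110 = \left(-156\right) \left(-1\right) + 110 = 156 + 110 = 266$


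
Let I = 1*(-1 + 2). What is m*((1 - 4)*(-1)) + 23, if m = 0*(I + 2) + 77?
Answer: 254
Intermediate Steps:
I = 1 (I = 1*1 = 1)
m = 77 (m = 0*(1 + 2) + 77 = 0*3 + 77 = 0 + 77 = 77)
m*((1 - 4)*(-1)) + 23 = 77*((1 - 4)*(-1)) + 23 = 77*(-3*(-1)) + 23 = 77*3 + 23 = 231 + 23 = 254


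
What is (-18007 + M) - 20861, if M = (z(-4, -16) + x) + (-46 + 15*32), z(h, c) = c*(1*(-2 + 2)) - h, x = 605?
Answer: -37825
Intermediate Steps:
z(h, c) = -h (z(h, c) = c*(1*0) - h = c*0 - h = 0 - h = -h)
M = 1043 (M = (-1*(-4) + 605) + (-46 + 15*32) = (4 + 605) + (-46 + 480) = 609 + 434 = 1043)
(-18007 + M) - 20861 = (-18007 + 1043) - 20861 = -16964 - 20861 = -37825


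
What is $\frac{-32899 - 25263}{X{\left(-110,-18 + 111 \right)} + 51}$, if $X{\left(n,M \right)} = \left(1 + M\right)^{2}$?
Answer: $- \frac{58162}{8887} \approx -6.5446$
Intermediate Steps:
$\frac{-32899 - 25263}{X{\left(-110,-18 + 111 \right)} + 51} = \frac{-32899 - 25263}{\left(1 + \left(-18 + 111\right)\right)^{2} + 51} = - \frac{58162}{\left(1 + 93\right)^{2} + 51} = - \frac{58162}{94^{2} + 51} = - \frac{58162}{8836 + 51} = - \frac{58162}{8887}$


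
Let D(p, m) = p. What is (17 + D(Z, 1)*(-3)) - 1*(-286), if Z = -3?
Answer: 312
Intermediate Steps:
(17 + D(Z, 1)*(-3)) - 1*(-286) = (17 - 3*(-3)) - 1*(-286) = (17 + 9) + 286 = 26 + 286 = 312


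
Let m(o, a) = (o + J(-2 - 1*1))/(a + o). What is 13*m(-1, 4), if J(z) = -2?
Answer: -13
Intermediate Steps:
m(o, a) = (-2 + o)/(a + o) (m(o, a) = (o - 2)/(a + o) = (-2 + o)/(a + o))
13*m(-1, 4) = 13*((-2 - 1)/(4 - 1)) = 13*(-3/3) = 13*((⅓)*(-3)) = 13*(-1) = -13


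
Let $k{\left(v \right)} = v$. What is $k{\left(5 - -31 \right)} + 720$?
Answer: $756$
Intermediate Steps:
$k{\left(5 - -31 \right)} + 720 = \left(5 - -31\right) + 720 = \left(5 + 31\right) + 720 = 36 + 720 = 756$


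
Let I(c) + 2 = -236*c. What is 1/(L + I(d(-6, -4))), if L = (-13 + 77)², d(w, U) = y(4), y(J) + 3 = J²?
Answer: 1/1026 ≈ 0.00097466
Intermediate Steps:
y(J) = -3 + J²
d(w, U) = 13 (d(w, U) = -3 + 4² = -3 + 16 = 13)
I(c) = -2 - 236*c
L = 4096 (L = 64² = 4096)
1/(L + I(d(-6, -4))) = 1/(4096 + (-2 - 236*13)) = 1/(4096 + (-2 - 3068)) = 1/(4096 - 3070) = 1/1026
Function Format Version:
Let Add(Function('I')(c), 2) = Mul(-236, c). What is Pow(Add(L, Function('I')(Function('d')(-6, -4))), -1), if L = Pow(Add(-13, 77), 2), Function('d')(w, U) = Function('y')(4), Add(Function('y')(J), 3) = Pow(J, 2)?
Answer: Rational(1, 1026) ≈ 0.00097466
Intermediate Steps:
Function('y')(J) = Add(-3, Pow(J, 2))
Function('d')(w, U) = 13 (Function('d')(w, U) = Add(-3, Pow(4, 2)) = Add(-3, 16) = 13)
Function('I')(c) = Add(-2, Mul(-236, c))
L = 4096 (L = Pow(64, 2) = 4096)
Pow(Add(L, Function('I')(Function('d')(-6, -4))), -1) = Pow(Add(4096, Add(-2, Mul(-236, 13))), -1) = Pow(Add(4096, Add(-2, -3068)), -1) = Pow(Add(4096, -3070), -1) = Pow(1026, -1) = Rational(1, 1026)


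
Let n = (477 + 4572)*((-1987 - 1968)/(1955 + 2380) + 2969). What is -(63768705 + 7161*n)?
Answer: -1825419482733/17 ≈ -1.0738e+11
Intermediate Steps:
n = 254759868/17 (n = 5049*(-3955/4335 + 2969) = 5049*(-3955*1/4335 + 2969) = 5049*(-791/867 + 2969) = 5049*(2573332/867) = 254759868/17 ≈ 1.4986e+7)
-(63768705 + 7161*n) = -7161/(1/(254759868/17 + 8905)) = -7161/(1/(254911253/17)) = -7161/17/254911253 = -7161*254911253/17 = -1825419482733/17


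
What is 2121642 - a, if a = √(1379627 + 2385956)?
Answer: 2121642 - √3765583 ≈ 2.1197e+6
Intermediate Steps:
a = √3765583 ≈ 1940.5
2121642 - a = 2121642 - √3765583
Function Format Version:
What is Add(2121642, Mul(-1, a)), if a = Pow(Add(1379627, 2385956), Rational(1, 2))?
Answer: Add(2121642, Mul(-1, Pow(3765583, Rational(1, 2)))) ≈ 2.1197e+6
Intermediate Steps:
a = Pow(3765583, Rational(1, 2)) ≈ 1940.5
Add(2121642, Mul(-1, a)) = Add(2121642, Mul(-1, Pow(3765583, Rational(1, 2))))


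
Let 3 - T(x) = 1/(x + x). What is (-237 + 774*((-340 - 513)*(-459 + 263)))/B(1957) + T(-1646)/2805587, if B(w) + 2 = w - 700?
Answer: 239033532993023747/2318234093404 ≈ 1.0311e+5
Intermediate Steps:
B(w) = -702 + w (B(w) = -2 + (w - 700) = -2 + (-700 + w) = -702 + w)
T(x) = 3 - 1/(2*x) (T(x) = 3 - 1/(x + x) = 3 - 1/(2*x))
(-237 + 774*((-340 - 513)*(-459 + 263)))/B(1957) + T(-1646)/2805587 = (-237 + 774*((-340 - 513)*(-459 + 263)))/(-702 + 1957) + (3 - ½/(-1646))/2805587 = (-237 + 774*(-853*(-196)))/1255 + (3 - ½*(-1/1646))*(1/2805587) = (-237 + 774*167188)*(1/1255) + (3 + 1/3292)*(1/2805587) = (-237 + 129403512)*(1/1255) + (9877/3292)*(1/2805587) = 129403275*(1/1255) + 9877/9235992404 = 25880655/251 + 9877/9235992404 = 239033532993023747/2318234093404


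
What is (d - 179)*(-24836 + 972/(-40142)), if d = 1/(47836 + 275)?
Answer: 148030243015064/33297789 ≈ 4.4456e+6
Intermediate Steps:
d = 1/48111 ≈ 2.0785e-5
(d - 179)*(-24836 + 972/(-40142)) = (1/48111 - 179)*(-24836 + 972/(-40142)) = -8611868*(-24836 + 972*(-1/40142))/48111 = -8611868*(-24836 - 486/20071)/48111 = -8611868/48111*(-498483842/20071) = 148030243015064/33297789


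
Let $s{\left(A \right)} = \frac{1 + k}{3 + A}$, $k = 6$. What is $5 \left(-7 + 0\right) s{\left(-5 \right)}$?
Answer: $\frac{245}{2} \approx 122.5$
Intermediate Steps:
$s{\left(A \right)} = \frac{7}{3 + A}$ ($s{\left(A \right)} = \frac{1 + 6}{3 + A} = \frac{7}{3 + A}$)
$5 \left(-7 + 0\right) s{\left(-5 \right)} = 5 \left(-7 + 0\right) \frac{7}{3 - 5} = 5 \left(-7\right) \frac{7}{-2} = - 35 \cdot 7 \left(- \frac{1}{2}\right) = \left(-35\right) \left(- \frac{7}{2}\right) = \frac{245}{2}$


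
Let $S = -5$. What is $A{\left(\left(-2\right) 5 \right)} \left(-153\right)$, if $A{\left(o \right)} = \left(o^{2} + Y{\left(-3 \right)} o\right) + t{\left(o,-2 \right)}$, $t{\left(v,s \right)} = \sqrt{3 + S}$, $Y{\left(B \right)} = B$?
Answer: $-19890 - 153 i \sqrt{2} \approx -19890.0 - 216.37 i$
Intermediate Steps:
$t{\left(v,s \right)} = i \sqrt{2}$ ($t{\left(v,s \right)} = \sqrt{3 - 5} = \sqrt{-2} = i \sqrt{2}$)
$A{\left(o \right)} = o^{2} - 3 o + i \sqrt{2}$ ($A{\left(o \right)} = \left(o^{2} - 3 o\right) + i \sqrt{2} = o^{2} - 3 o + i \sqrt{2}$)
$A{\left(\left(-2\right) 5 \right)} \left(-153\right) = \left(\left(\left(-2\right) 5\right)^{2} - 3 \left(\left(-2\right) 5\right) + i \sqrt{2}\right) \left(-153\right) = \left(\left(-10\right)^{2} - -30 + i \sqrt{2}\right) \left(-153\right) = \left(100 + 30 + i \sqrt{2}\right) \left(-153\right) = \left(130 + i \sqrt{2}\right) \left(-153\right) = -19890 - 153 i \sqrt{2}$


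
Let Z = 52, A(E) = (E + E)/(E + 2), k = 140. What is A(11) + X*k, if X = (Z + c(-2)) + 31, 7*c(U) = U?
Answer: 150562/13 ≈ 11582.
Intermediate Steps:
c(U) = U/7
A(E) = 2*E/(2 + E) (A(E) = (2*E)/(2 + E) = 2*E/(2 + E))
X = 579/7 (X = (52 + (⅐)*(-2)) + 31 = (52 - 2/7) + 31 = 362/7 + 31 = 579/7 ≈ 82.714)
A(11) + X*k = 2*11/(2 + 11) + (579/7)*140 = 2*11/13 + 11580 = 2*11*(1/13) + 11580 = 22/13 + 11580 = 150562/13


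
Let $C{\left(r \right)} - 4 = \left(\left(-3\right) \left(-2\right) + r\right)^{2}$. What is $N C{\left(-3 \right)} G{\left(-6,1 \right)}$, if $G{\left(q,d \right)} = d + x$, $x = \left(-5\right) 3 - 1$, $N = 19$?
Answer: $-3705$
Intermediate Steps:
$x = -16$ ($x = -15 - 1 = -16$)
$G{\left(q,d \right)} = -16 + d$ ($G{\left(q,d \right)} = d - 16 = -16 + d$)
$C{\left(r \right)} = 4 + \left(6 + r\right)^{2}$ ($C{\left(r \right)} = 4 + \left(\left(-3\right) \left(-2\right) + r\right)^{2} = 4 + \left(6 + r\right)^{2}$)
$N C{\left(-3 \right)} G{\left(-6,1 \right)} = 19 \left(4 + \left(6 - 3\right)^{2}\right) \left(-16 + 1\right) = 19 \left(4 + 3^{2}\right) \left(-15\right) = 19 \left(4 + 9\right) \left(-15\right) = 19 \cdot 13 \left(-15\right) = 247 \left(-15\right) = -3705$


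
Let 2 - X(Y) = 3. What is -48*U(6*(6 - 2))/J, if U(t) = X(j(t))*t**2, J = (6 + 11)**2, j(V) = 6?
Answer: 27648/289 ≈ 95.668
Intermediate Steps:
X(Y) = -1 (X(Y) = 2 - 1*3 = 2 - 3 = -1)
J = 289 (J = 17**2 = 289)
U(t) = -t**2
-48*U(6*(6 - 2))/J = -48*(-(6*(6 - 2))**2)/289 = -48*(-(6*4)**2)/289 = -48*(-1*24**2)/289 = -48*(-1*576)/289 = -(-27648)/289 = -48*(-576/289) = 27648/289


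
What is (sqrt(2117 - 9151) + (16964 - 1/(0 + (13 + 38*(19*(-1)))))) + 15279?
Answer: 22860288/709 + I*sqrt(7034) ≈ 32243.0 + 83.869*I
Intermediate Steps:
(sqrt(2117 - 9151) + (16964 - 1/(0 + (13 + 38*(19*(-1)))))) + 15279 = (sqrt(-7034) + (16964 - 1/(0 + (13 + 38*(-19))))) + 15279 = (I*sqrt(7034) + (16964 - 1/(0 + (13 - 722)))) + 15279 = (I*sqrt(7034) + (16964 - 1/(0 - 709))) + 15279 = (I*sqrt(7034) + (16964 - 1/(-709))) + 15279 = (I*sqrt(7034) + (16964 - 1*(-1/709))) + 15279 = (I*sqrt(7034) + (16964 + 1/709)) + 15279 = (I*sqrt(7034) + 12027477/709) + 15279 = (12027477/709 + I*sqrt(7034)) + 15279 = 22860288/709 + I*sqrt(7034)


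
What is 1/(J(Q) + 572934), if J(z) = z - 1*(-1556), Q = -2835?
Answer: 1/571655 ≈ 1.7493e-6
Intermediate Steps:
J(z) = 1556 + z (J(z) = z + 1556 = 1556 + z)
1/(J(Q) + 572934) = 1/((1556 - 2835) + 572934) = 1/(-1279 + 572934) = 1/571655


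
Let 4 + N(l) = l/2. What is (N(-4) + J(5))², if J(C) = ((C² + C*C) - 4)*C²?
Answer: 1308736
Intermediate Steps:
N(l) = -4 + l/2
J(C) = C²*(-4 + 2*C²) (J(C) = ((C² + C²) - 4)*C² = (2*C² - 4)*C² = (-4 + 2*C²)*C² = C²*(-4 + 2*C²))
(N(-4) + J(5))² = ((-4 + (½)*(-4)) + 2*5²*(-2 + 5²))² = ((-4 - 2) + 2*25*(-2 + 25))² = (-6 + 2*25*23)² = (-6 + 1150)² = 1144² = 1308736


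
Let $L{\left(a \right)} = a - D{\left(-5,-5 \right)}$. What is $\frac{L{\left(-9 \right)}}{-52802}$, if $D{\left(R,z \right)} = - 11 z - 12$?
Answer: $\frac{26}{26401} \approx 0.00098481$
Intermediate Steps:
$D{\left(R,z \right)} = -12 - 11 z$
$L{\left(a \right)} = -43 + a$ ($L{\left(a \right)} = a - \left(-12 - -55\right) = a - \left(-12 + 55\right) = a - 43 = -43 + a$)
$\frac{L{\left(-9 \right)}}{-52802} = \frac{-43 - 9}{-52802} = \left(-52\right) \left(- \frac{1}{52802}\right) = \frac{26}{26401}$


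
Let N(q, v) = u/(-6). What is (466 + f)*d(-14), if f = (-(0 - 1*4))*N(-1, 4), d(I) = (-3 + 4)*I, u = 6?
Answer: -6468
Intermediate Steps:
N(q, v) = -1 (N(q, v) = 6/(-6) = 6*(-⅙) = -1)
d(I) = I (d(I) = 1*I = I)
f = -4 (f = -(0 - 1*4)*(-1) = -(0 - 4)*(-1) = -1*(-4)*(-1) = 4*(-1) = -4)
(466 + f)*d(-14) = (466 - 4)*(-14) = 462*(-14) = -6468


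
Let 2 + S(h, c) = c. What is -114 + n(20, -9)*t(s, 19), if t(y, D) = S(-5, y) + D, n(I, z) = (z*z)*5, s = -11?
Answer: 2316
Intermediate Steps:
S(h, c) = -2 + c
n(I, z) = 5*z² (n(I, z) = z²*5 = 5*z²)
t(y, D) = -2 + D + y (t(y, D) = (-2 + y) + D = -2 + D + y)
-114 + n(20, -9)*t(s, 19) = -114 + (5*(-9)²)*(-2 + 19 - 11) = -114 + (5*81)*6 = -114 + 405*6 = -114 + 2430 = 2316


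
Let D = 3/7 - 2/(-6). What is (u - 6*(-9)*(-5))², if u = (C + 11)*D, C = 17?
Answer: 556516/9 ≈ 61835.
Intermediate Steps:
D = 16/21 (D = 3*(⅐) - 2*(-⅙) = 3/7 + ⅓ = 16/21 ≈ 0.76190)
u = 64/3 (u = (17 + 11)*(16/21) = 28*(16/21) = 64/3 ≈ 21.333)
(u - 6*(-9)*(-5))² = (64/3 - 6*(-9)*(-5))² = (64/3 + 54*(-5))² = (64/3 - 270)² = (-746/3)² = 556516/9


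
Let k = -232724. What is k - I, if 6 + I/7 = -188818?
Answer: 1089044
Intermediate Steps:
I = -1321768 (I = -42 + 7*(-188818) = -42 - 1321726 = -1321768)
k - I = -232724 - 1*(-1321768) = -232724 + 1321768 = 1089044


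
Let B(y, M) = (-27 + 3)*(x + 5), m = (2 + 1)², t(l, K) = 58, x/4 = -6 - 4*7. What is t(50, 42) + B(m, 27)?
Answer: 3202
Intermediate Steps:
x = -136 (x = 4*(-6 - 4*7) = 4*(-6 - 28) = 4*(-34) = -136)
m = 9 (m = 3² = 9)
B(y, M) = 3144 (B(y, M) = (-27 + 3)*(-136 + 5) = -24*(-131) = 3144)
t(50, 42) + B(m, 27) = 58 + 3144 = 3202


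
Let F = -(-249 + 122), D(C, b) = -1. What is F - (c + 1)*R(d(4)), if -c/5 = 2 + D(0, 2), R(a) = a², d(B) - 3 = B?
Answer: 323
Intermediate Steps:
d(B) = 3 + B
c = -5 (c = -5*(2 - 1) = -5*1 = -5)
F = 127 (F = -1*(-127) = 127)
F - (c + 1)*R(d(4)) = 127 - (-5 + 1)*(3 + 4)² = 127 - (-4)*7² = 127 - (-4)*49 = 127 - 1*(-196) = 127 + 196 = 323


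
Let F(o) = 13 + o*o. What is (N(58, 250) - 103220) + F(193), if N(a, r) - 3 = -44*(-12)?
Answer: -65427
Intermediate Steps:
N(a, r) = 531 (N(a, r) = 3 - 44*(-12) = 3 + 528 = 531)
F(o) = 13 + o**2
(N(58, 250) - 103220) + F(193) = (531 - 103220) + (13 + 193**2) = -102689 + (13 + 37249) = -102689 + 37262 = -65427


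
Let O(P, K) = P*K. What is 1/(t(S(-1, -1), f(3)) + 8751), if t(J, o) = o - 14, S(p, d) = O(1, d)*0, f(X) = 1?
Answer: 1/8738 ≈ 0.00011444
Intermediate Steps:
O(P, K) = K*P
S(p, d) = 0 (S(p, d) = (d*1)*0 = d*0 = 0)
t(J, o) = -14 + o
1/(t(S(-1, -1), f(3)) + 8751) = 1/((-14 + 1) + 8751) = 1/(-13 + 8751) = 1/8738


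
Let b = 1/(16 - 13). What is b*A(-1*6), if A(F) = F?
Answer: -2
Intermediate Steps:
b = ⅓ (b = 1/3 = ⅓ ≈ 0.33333)
b*A(-1*6) = (-1*6)/3 = (⅓)*(-6) = -2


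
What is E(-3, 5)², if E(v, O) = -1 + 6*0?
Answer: 1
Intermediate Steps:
E(v, O) = -1 (E(v, O) = -1 + 0 = -1)
E(-3, 5)² = (-1)² = 1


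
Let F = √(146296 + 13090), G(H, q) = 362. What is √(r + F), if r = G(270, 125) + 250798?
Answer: √(251160 + √159386) ≈ 501.56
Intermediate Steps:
F = √159386 ≈ 399.23
r = 251160 (r = 362 + 250798 = 251160)
√(r + F) = √(251160 + √159386)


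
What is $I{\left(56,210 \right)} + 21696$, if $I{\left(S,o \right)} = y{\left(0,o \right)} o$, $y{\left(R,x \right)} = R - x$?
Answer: $-22404$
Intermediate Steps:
$I{\left(S,o \right)} = - o^{2}$ ($I{\left(S,o \right)} = \left(0 - o\right) o = - o o = - o^{2}$)
$I{\left(56,210 \right)} + 21696 = - 210^{2} + 21696 = \left(-1\right) 44100 + 21696 = -44100 + 21696 = -22404$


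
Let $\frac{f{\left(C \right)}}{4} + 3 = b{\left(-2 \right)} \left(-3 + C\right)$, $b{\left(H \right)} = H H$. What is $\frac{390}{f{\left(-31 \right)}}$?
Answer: $- \frac{195}{278} \approx -0.70144$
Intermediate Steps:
$b{\left(H \right)} = H^{2}$
$f{\left(C \right)} = -60 + 16 C$ ($f{\left(C \right)} = -12 + 4 \left(-2\right)^{2} \left(-3 + C\right) = -12 + 4 \cdot 4 \left(-3 + C\right) = -12 + 4 \left(-12 + 4 C\right) = -12 + \left(-48 + 16 C\right) = -60 + 16 C$)
$\frac{390}{f{\left(-31 \right)}} = \frac{390}{-60 + 16 \left(-31\right)} = \frac{390}{-60 - 496} = \frac{390}{-556} = 390 \left(- \frac{1}{556}\right) = - \frac{195}{278}$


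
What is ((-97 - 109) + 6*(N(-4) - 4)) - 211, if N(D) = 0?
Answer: -441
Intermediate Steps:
((-97 - 109) + 6*(N(-4) - 4)) - 211 = ((-97 - 109) + 6*(0 - 4)) - 211 = (-206 + 6*(-4)) - 211 = (-206 - 24) - 211 = -230 - 211 = -441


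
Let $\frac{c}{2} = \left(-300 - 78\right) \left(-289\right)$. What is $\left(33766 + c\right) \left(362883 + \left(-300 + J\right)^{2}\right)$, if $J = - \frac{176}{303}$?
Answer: $\frac{10496314997776750}{91809} \approx 1.1433 \cdot 10^{11}$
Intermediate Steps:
$c = 218484$ ($c = 2 \left(-300 - 78\right) \left(-289\right) = 2 \left(\left(-378\right) \left(-289\right)\right) = 2 \cdot 109242 = 218484$)
$J = - \frac{176}{303}$ ($J = \left(-176\right) \frac{1}{303} = - \frac{176}{303} \approx -0.58086$)
$\left(33766 + c\right) \left(362883 + \left(-300 + J\right)^{2}\right) = \left(33766 + 218484\right) \left(362883 + \left(-300 - \frac{176}{303}\right)^{2}\right) = 252250 \left(362883 + \left(- \frac{91076}{303}\right)^{2}\right) = 252250 \left(362883 + \frac{8294837776}{91809}\right) = 252250 \cdot \frac{41610763123}{91809} = \frac{10496314997776750}{91809}$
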